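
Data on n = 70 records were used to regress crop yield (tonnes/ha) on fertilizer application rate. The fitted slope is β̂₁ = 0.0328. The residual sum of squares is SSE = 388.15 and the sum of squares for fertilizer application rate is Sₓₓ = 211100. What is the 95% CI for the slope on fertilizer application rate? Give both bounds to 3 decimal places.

MSE = SSE/(n − 2) = 388.15/68 = 5.70809.
SE(β̂₁) = √(MSE/Sₓₓ) = √(5.70809/211100) = 0.00519997.
df = n − 2 = 68.
t* = t_{0.025, 68} = 1.995469.
Margin = t* × SE = 1.995469 × 0.00519997 = 0.01038.
CI: 0.0328 ± 0.01038 → (0.022, 0.043).
With 95% confidence, each one-unit increase in fertilizer application rate is associated with a change of between 0.022 and 0.043 tonnes/ha in crop yield.

(0.022, 0.043)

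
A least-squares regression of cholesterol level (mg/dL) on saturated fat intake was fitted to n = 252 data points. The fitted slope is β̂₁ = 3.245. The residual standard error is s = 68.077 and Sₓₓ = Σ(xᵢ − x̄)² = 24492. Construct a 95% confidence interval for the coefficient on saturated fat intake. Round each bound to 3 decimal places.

(2.388, 4.102)

SE(β̂₁) = s/√Sₓₓ = 68.077/√24492 = 0.434999.
df = n − 2 = 250.
t* = t_{0.025, 250} = 1.969498.
Margin = t* × SE = 1.969498 × 0.434999 = 0.85673.
CI: 3.245 ± 0.85673 → (2.388, 4.102).
With 95% confidence, each one-unit increase in saturated fat intake is associated with a change of between 2.388 and 4.102 mg/dL in cholesterol level.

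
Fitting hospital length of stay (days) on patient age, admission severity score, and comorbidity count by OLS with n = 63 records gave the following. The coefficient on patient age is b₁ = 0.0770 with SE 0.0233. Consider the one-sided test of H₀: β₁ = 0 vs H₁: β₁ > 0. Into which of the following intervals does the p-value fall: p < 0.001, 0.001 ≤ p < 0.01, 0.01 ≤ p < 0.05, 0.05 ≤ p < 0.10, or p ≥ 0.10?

t = 0.0770 / 0.0233 = 3.305.
df = n − k − 1 = 63 − 3 − 1 = 59.
One-sided p = P(T_{59} > t) ≈ 0.0008.
So p < 0.001.

p < 0.001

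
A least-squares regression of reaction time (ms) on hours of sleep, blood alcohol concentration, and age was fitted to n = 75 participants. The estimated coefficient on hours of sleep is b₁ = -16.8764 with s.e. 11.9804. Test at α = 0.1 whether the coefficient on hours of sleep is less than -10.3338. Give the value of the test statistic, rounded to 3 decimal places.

t = -0.546

H₀: β₁ = -10.3338 vs H₁: β₁ < -10.3338.
t = (b₁ − β₁⁰)/SE = (-16.8764 − (-10.3338)) / 11.9804 = -0.546.
df = n − k − 1 = 75 − 3 − 1 = 71.
One-sided p ≈ 0.2934, which is ≥ 0.1, so fail to reject H₀.
The data do not give significant evidence that the true slope on hours of sleep is below -10.3338 ms per unit, holding the other predictors fixed.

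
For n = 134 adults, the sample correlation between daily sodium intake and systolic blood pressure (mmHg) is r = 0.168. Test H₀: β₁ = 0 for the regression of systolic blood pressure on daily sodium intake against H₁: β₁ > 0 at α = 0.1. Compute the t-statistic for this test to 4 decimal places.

t = r·√(n − 2)/√(1 − r²) = 0.168·√132/√0.971776 = 1.9580.
df = n − 2 = 132.
One-sided p ≈ 0.0262, which is < 0.1, so reject H₀.
There is evidence of a linear association between daily sodium intake and systolic blood pressure.

t = 1.9580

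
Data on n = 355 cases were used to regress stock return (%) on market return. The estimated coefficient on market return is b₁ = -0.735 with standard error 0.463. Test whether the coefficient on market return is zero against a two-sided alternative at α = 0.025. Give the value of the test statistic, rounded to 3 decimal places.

t = -1.587

H₀: β₁ = 0 vs H₁: β₁ ≠ 0.
t = (b₁ − β₁⁰)/SE = -0.735 / 0.463 = -1.587.
df = n − 2 = 355 − 2 = 353.
Two-sided p ≈ 0.1133, which is ≥ 0.025, so fail to reject H₀.
The data do not give significant evidence of an association between market return and stock return.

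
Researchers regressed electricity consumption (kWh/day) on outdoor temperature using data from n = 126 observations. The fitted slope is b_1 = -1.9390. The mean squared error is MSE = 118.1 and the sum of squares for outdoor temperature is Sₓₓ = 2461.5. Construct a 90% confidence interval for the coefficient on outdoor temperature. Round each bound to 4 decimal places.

SE(b_1) = √(MSE/Sₓₓ) = √(118.1/2461.5) = 0.219041.
df = n − 2 = 124.
t* = t_{0.05, 124} = 1.657235.
Margin = t* × SE = 1.657235 × 0.219041 = 0.363002.
CI: -1.9390 ± 0.363002 → (-2.3020, -1.5760).
With 90% confidence, each one-unit increase in outdoor temperature is associated with a change of between -2.3020 and -1.5760 kWh/day in electricity consumption.

(-2.3020, -1.5760)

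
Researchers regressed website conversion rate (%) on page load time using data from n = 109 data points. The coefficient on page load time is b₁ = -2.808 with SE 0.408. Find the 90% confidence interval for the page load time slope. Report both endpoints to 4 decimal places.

df = n − 2 = 109 − 2 = 107.
t* = t_{0.05, 107} = 1.659219.
Margin = t* × SE = 1.659219 × 0.408 = 0.676961.
CI: -2.808 ± 0.676961 → (-3.4850, -2.1310).
With 90% confidence, each one-unit increase in page load time is associated with a change of between -3.4850 and -2.1310 % in website conversion rate.

(-3.4850, -2.1310)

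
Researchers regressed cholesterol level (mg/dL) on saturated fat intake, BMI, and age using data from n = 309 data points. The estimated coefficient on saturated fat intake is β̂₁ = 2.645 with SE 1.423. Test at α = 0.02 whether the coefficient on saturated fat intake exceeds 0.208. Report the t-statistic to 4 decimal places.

H₀: β₁ = 0.208 vs H₁: β₁ > 0.208.
t = (β̂₁ − β₁⁰)/SE = (2.645 − 0.208) / 1.423 = 1.7126.
df = n − k − 1 = 309 − 3 − 1 = 305.
One-sided p ≈ 0.0439, which is ≥ 0.02, so fail to reject H₀.
The data do not give significant evidence that the true slope on saturated fat intake exceeds 0.208 mg/dL per unit, holding the other predictors fixed.

t = 1.7126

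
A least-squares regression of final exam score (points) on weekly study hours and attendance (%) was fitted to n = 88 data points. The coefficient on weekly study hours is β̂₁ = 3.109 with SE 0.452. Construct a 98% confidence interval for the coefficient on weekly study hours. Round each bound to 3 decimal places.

(2.037, 4.181)

df = n − k − 1 = 88 − 2 − 1 = 85.
t* = t_{0.01, 85} = 2.371022.
Margin = t* × SE = 2.371022 × 0.452 = 1.07170.
CI: 3.109 ± 1.07170 → (2.037, 4.181).
With 98% confidence, each one-unit increase in weekly study hours is associated with a change of between 2.037 and 4.181 points in final exam score, holding the other predictors fixed.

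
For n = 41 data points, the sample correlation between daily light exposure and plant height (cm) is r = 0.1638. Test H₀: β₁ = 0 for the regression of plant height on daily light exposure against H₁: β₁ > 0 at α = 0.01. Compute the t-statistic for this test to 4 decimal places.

t = 1.0369

t = r·√(n − 2)/√(1 − r²) = 0.1638·√39/√0.97317 = 1.0369.
df = n − 2 = 39.
One-sided p ≈ 0.1531, which is ≥ 0.01, so fail to reject H₀.
The data do not give significant evidence of a linear association between daily light exposure and plant height.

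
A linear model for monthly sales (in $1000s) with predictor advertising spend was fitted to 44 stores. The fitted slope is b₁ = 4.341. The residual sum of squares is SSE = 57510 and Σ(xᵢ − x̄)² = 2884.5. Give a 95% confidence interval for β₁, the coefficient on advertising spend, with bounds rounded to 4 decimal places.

(2.9506, 5.7314)

MSE = SSE/(n − 2) = 57510/42 = 1369.29.
SE(b₁) = √(MSE/Sₓₓ) = √(1369.29/2884.5) = 0.688988.
df = n − 2 = 42.
t* = t_{0.025, 42} = 2.018082.
Margin = t* × SE = 2.018082 × 0.688988 = 1.390434.
CI: 4.341 ± 1.390434 → (2.9506, 5.7314).
With 95% confidence, each one-unit increase in advertising spend is associated with a change of between 2.9506 and 5.7314 $1000s in monthly sales.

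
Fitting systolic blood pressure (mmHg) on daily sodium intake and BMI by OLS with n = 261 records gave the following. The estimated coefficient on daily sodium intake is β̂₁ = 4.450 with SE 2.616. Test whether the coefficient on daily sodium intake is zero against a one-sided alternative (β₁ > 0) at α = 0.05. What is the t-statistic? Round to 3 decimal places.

t = 1.701

H₀: β₁ = 0 vs H₁: β₁ > 0.
t = (β̂₁ − β₁⁰)/SE = 4.450 / 2.616 = 1.701.
df = n − k − 1 = 261 − 2 − 1 = 258.
One-sided p ≈ 0.0451, which is < 0.05, so reject H₀.
There is evidence that the true slope on daily sodium intake is positive, holding the other predictors fixed.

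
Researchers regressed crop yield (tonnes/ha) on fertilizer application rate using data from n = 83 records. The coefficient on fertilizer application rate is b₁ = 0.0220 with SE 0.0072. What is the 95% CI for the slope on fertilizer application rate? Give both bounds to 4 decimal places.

df = n − 2 = 83 − 2 = 81.
t* = t_{0.025, 81} = 1.989686.
Margin = t* × SE = 1.989686 × 0.0072 = 0.014326.
CI: 0.0220 ± 0.014326 → (0.0077, 0.0363).
With 95% confidence, each one-unit increase in fertilizer application rate is associated with a change of between 0.0077 and 0.0363 tonnes/ha in crop yield.

(0.0077, 0.0363)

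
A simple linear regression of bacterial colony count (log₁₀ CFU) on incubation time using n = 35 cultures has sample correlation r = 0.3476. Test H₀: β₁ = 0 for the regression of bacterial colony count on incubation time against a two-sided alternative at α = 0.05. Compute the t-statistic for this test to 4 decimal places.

t = r·√(n − 2)/√(1 − r²) = 0.3476·√33/√0.879174 = 2.1296.
df = n − 2 = 33.
Two-sided p ≈ 0.0408, which is < 0.05, so reject H₀.
There is evidence of a linear association between incubation time and bacterial colony count.

t = 2.1296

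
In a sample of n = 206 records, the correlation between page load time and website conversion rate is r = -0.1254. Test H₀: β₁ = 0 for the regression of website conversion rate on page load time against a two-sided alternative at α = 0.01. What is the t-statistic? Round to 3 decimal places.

t = r·√(n − 2)/√(1 − r²) = -0.1254·√204/√0.984275 = -1.805.
df = n − 2 = 204.
Two-sided p ≈ 0.0725, which is ≥ 0.01, so fail to reject H₀.
The data do not give significant evidence of a linear association between page load time and website conversion rate.

t = -1.805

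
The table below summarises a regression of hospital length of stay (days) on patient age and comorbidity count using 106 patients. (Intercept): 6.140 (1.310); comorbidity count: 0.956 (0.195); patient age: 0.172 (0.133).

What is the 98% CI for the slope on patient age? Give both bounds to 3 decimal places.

(-0.142, 0.486)

Read off: b = 0.172, SE = 0.133 for patient age.
df = n − k − 1 = 106 − 2 − 1 = 103.
t* = t_{0.01, 103} = 2.363098.
Margin = t* × SE = 2.363098 × 0.133 = 0.31429.
CI: 0.172 ± 0.31429 → (-0.142, 0.486).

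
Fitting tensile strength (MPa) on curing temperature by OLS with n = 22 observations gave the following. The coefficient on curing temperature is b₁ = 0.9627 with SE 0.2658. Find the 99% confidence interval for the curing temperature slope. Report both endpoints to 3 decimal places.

df = n − 2 = 22 − 2 = 20.
t* = t_{0.005, 20} = 2.84534.
Margin = t* × SE = 2.84534 × 0.2658 = 0.75629.
CI: 0.9627 ± 0.75629 → (0.206, 1.719).
With 99% confidence, each one-unit increase in curing temperature is associated with a change of between 0.206 and 1.719 MPa in tensile strength.

(0.206, 1.719)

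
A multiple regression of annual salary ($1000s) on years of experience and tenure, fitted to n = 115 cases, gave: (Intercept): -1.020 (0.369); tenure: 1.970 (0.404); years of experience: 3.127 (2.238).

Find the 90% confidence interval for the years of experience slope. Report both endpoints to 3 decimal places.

(-0.585, 6.839)

Read off: b = 3.127, SE = 2.238 for years of experience.
df = n − k − 1 = 115 − 2 − 1 = 112.
t* = t_{0.05, 112} = 1.658573.
Margin = t* × SE = 1.658573 × 2.238 = 3.71189.
CI: 3.127 ± 3.71189 → (-0.585, 6.839).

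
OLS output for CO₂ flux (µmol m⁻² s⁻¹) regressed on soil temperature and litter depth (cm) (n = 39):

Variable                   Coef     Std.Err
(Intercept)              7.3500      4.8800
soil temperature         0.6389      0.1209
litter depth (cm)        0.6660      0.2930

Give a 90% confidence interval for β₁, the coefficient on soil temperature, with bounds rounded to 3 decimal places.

(0.435, 0.843)

Read off: b = 0.6389, SE = 0.1209 for soil temperature.
df = n − k − 1 = 39 − 2 − 1 = 36.
t* = t_{0.05, 36} = 1.688298.
Margin = t* × SE = 1.688298 × 0.1209 = 0.20412.
CI: 0.6389 ± 0.20412 → (0.435, 0.843).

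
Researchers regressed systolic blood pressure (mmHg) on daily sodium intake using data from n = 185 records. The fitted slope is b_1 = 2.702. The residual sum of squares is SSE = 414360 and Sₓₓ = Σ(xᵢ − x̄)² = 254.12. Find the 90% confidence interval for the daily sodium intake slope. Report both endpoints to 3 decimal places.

MSE = SSE/(n − 2) = 414360/183 = 2264.26.
SE(b_1) = √(MSE/Sₓₓ) = √(2264.26/254.12) = 2.985.
df = n − 2 = 183.
t* = t_{0.05, 183} = 1.653223.
Margin = t* × SE = 1.653223 × 2.985 = 4.93487.
CI: 2.702 ± 4.93487 → (-2.233, 7.637).
With 90% confidence, each one-unit increase in daily sodium intake is associated with a change of between -2.233 and 7.637 mmHg in systolic blood pressure.

(-2.233, 7.637)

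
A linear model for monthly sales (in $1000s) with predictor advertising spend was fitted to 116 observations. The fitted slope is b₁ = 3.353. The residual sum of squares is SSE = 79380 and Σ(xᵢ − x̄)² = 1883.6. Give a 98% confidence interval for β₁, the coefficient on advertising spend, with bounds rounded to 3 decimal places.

(1.918, 4.788)

MSE = SSE/(n − 2) = 79380/114 = 696.316.
SE(b₁) = √(MSE/Sₓₓ) = √(696.316/1883.6) = 0.608007.
df = n − 2 = 114.
t* = t_{0.01, 114} = 2.359504.
Margin = t* × SE = 2.359504 × 0.608007 = 1.43460.
CI: 3.353 ± 1.43460 → (1.918, 4.788).
With 98% confidence, each one-unit increase in advertising spend is associated with a change of between 1.918 and 4.788 $1000s in monthly sales.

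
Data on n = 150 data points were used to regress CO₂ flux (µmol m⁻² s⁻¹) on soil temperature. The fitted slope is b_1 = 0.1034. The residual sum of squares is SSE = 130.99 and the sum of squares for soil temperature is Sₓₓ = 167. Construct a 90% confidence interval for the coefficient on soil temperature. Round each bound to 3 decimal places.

MSE = SSE/(n − 2) = 130.99/148 = 0.885068.
SE(b_1) = √(MSE/Sₓₓ) = √(0.885068/167) = 0.0727998.
df = n − 2 = 148.
t* = t_{0.05, 148} = 1.655215.
Margin = t* × SE = 1.655215 × 0.0727998 = 0.12050.
CI: 0.1034 ± 0.12050 → (-0.017, 0.224).
With 90% confidence, each one-unit increase in soil temperature is associated with a change of between -0.017 and 0.224 µmol m⁻² s⁻¹ in CO₂ flux.

(-0.017, 0.224)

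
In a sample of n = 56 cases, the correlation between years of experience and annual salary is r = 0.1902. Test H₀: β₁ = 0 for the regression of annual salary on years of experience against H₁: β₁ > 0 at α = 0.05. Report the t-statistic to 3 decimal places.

t = r·√(n − 2)/√(1 − r²) = 0.1902·√54/√0.963824 = 1.424.
df = n − 2 = 54.
One-sided p ≈ 0.0801, which is ≥ 0.05, so fail to reject H₀.
The data do not give significant evidence of a linear association between years of experience and annual salary.

t = 1.424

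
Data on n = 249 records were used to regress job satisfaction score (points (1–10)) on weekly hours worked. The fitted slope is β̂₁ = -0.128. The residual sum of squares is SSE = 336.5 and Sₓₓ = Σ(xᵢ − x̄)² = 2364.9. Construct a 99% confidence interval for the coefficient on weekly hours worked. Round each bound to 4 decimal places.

MSE = SSE/(n − 2) = 336.5/247 = 1.36235.
SE(β̂₁) = √(MSE/Sₓₓ) = √(1.36235/2364.9) = 0.0240015.
df = n − 2 = 247.
t* = t_{0.005, 247} = 2.59588.
Margin = t* × SE = 2.59588 × 0.0240015 = 0.062305.
CI: -0.128 ± 0.062305 → (-0.1903, -0.0657).
With 99% confidence, each one-unit increase in weekly hours worked is associated with a change of between -0.1903 and -0.0657 points (1–10) in job satisfaction score.

(-0.1903, -0.0657)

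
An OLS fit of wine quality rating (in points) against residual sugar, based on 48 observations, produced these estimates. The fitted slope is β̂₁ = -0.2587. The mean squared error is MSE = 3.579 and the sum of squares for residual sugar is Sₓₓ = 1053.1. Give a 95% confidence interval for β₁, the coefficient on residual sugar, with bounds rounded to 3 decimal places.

(-0.376, -0.141)

SE(β̂₁) = √(MSE/Sₓₓ) = √(3.579/1053.1) = 0.058297.
df = n − 2 = 46.
t* = t_{0.025, 46} = 2.012896.
Margin = t* × SE = 2.012896 × 0.058297 = 0.11735.
CI: -0.2587 ± 0.11735 → (-0.376, -0.141).
With 95% confidence, each one-unit increase in residual sugar is associated with a change of between -0.376 and -0.141 points in wine quality rating.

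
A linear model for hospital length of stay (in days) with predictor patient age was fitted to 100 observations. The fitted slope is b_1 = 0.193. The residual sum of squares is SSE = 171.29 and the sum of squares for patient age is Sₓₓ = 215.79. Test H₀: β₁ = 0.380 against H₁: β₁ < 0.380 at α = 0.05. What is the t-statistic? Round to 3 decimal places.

t = -2.078

MSE = SSE/(n − 2) = 171.29/98 = 1.74786.
SE(b_1) = √(MSE/Sₓₓ) = √(1.74786/215.79) = 0.0899989.
t = (0.193 − 0.380) / 0.0899989 = -2.078.
df = n − 2 = 98.
One-sided p ≈ 0.0202, which is < 0.05, so reject H₀.
There is evidence that the true slope on patient age is below 0.380 days per unit.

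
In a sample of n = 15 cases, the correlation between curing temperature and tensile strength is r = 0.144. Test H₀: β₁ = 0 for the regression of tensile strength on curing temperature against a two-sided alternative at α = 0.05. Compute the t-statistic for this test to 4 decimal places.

t = r·√(n − 2)/√(1 − r²) = 0.144·√13/√0.979264 = 0.5247.
df = n − 2 = 13.
Two-sided p ≈ 0.6086, which is ≥ 0.05, so fail to reject H₀.
The data do not give significant evidence of a linear association between curing temperature and tensile strength.

t = 0.5247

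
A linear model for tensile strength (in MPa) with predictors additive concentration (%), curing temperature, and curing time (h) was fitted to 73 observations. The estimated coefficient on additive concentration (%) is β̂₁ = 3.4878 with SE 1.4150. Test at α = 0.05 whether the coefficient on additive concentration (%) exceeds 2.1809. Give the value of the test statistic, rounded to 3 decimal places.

H₀: β₁ = 2.1809 vs H₁: β₁ > 2.1809.
t = (β̂₁ − β₁⁰)/SE = (3.4878 − 2.1809) / 1.4150 = 0.924.
df = n − k − 1 = 73 − 3 − 1 = 69.
One-sided p ≈ 0.1795, which is ≥ 0.05, so fail to reject H₀.
The data do not give significant evidence that the true slope on additive concentration (%) exceeds 2.1809 MPa per unit, holding the other predictors fixed.

t = 0.924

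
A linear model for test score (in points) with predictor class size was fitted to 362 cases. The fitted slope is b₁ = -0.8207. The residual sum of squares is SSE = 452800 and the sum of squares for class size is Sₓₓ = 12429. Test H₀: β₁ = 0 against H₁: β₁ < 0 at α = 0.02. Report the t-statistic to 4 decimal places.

MSE = SSE/(n − 2) = 452800/360 = 1257.78.
SE(b₁) = √(MSE/Sₓₓ) = √(1257.78/12429) = 0.318115.
t = -0.8207 / 0.318115 = -2.5799.
df = n − 2 = 360.
One-sided p ≈ 0.0051, which is < 0.02, so reject H₀.
There is evidence that the true slope on class size is negative.

t = -2.5799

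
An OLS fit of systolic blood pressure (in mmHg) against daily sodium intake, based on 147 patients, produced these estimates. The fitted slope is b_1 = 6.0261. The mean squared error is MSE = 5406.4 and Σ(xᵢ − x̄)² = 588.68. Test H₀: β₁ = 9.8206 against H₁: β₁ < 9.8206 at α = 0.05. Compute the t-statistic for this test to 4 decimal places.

SE(b_1) = √(MSE/Sₓₓ) = √(5406.4/588.68) = 3.0305.
t = (6.0261 − 9.8206) / 3.0305 = -1.2521.
df = n − 2 = 145.
One-sided p ≈ 0.1063, which is ≥ 0.05, so fail to reject H₀.
The data do not give significant evidence that the true slope on daily sodium intake is below 9.8206 mmHg per unit.

t = -1.2521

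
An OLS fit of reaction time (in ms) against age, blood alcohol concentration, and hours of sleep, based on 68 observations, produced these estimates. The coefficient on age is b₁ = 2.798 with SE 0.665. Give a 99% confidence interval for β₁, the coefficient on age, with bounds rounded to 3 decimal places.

(1.033, 4.563)

df = n − k − 1 = 68 − 3 − 1 = 64.
t* = t_{0.005, 64} = 2.654854.
Margin = t* × SE = 2.654854 × 0.665 = 1.76548.
CI: 2.798 ± 1.76548 → (1.033, 4.563).
With 99% confidence, each one-unit increase in age is associated with a change of between 1.033 and 4.563 ms in reaction time, holding the other predictors fixed.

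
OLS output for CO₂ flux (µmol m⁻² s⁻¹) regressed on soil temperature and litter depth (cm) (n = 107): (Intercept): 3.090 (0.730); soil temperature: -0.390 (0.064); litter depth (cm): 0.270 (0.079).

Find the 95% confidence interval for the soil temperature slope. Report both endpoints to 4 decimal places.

(-0.5169, -0.2631)

Read off: b = -0.390, SE = 0.064 for soil temperature.
df = n − k − 1 = 107 − 2 − 1 = 104.
t* = t_{0.025, 104} = 1.983038.
Margin = t* × SE = 1.983038 × 0.064 = 0.126914.
CI: -0.390 ± 0.126914 → (-0.5169, -0.2631).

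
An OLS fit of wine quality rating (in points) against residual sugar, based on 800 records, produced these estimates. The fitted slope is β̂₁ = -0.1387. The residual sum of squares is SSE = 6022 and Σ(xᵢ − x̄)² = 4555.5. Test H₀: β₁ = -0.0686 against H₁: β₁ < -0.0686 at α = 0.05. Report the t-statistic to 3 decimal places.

MSE = SSE/(n − 2) = 6022/798 = 7.54637.
SE(β̂₁) = √(MSE/Sₓₓ) = √(7.54637/4555.5) = 0.0407006.
t = (-0.1387 − (-0.0686)) / 0.0407006 = -1.722.
df = n − 2 = 798.
One-sided p ≈ 0.0427, which is < 0.05, so reject H₀.
There is evidence that the true slope on residual sugar is below -0.0686 points per unit.

t = -1.722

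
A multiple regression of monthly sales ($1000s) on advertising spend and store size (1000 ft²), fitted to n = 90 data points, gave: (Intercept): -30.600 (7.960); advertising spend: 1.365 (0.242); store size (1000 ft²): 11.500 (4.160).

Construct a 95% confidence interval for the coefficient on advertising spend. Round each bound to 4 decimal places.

(0.8840, 1.8460)

Read off: b = 1.365, SE = 0.242 for advertising spend.
df = n − k − 1 = 90 − 2 − 1 = 87.
t* = t_{0.025, 87} = 1.987608.
Margin = t* × SE = 1.987608 × 0.242 = 0.481001.
CI: 1.365 ± 0.481001 → (0.8840, 1.8460).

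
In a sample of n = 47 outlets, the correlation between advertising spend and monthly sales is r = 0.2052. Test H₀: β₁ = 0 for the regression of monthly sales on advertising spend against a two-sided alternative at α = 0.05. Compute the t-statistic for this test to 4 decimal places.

t = r·√(n − 2)/√(1 − r²) = 0.2052·√45/√0.957893 = 1.4065.
df = n − 2 = 45.
Two-sided p ≈ 0.1665, which is ≥ 0.05, so fail to reject H₀.
The data do not give significant evidence of a linear association between advertising spend and monthly sales.

t = 1.4065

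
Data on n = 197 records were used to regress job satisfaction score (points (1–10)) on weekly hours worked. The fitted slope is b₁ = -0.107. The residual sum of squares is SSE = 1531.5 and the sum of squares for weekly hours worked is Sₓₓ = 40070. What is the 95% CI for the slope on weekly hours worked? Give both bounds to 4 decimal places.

(-0.1346, -0.0794)

MSE = SSE/(n − 2) = 1531.5/195 = 7.85385.
SE(b₁) = √(MSE/Sₓₓ) = √(7.85385/40070) = 0.0140001.
df = n − 2 = 195.
t* = t_{0.025, 195} = 1.972204.
Margin = t* × SE = 1.972204 × 0.0140001 = 0.027611.
CI: -0.107 ± 0.027611 → (-0.1346, -0.0794).
With 95% confidence, each one-unit increase in weekly hours worked is associated with a change of between -0.1346 and -0.0794 points (1–10) in job satisfaction score.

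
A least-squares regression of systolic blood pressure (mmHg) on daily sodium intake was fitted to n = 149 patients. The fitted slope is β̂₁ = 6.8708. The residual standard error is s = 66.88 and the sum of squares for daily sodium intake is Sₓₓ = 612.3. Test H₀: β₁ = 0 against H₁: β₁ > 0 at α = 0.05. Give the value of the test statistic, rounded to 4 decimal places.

SE(β̂₁) = s/√Sₓₓ = 66.88/√612.3 = 2.7028.
t = 6.8708 / 2.7028 = 2.5421.
df = n − 2 = 147.
One-sided p ≈ 0.0060, which is < 0.05, so reject H₀.
There is evidence that the true slope on daily sodium intake is positive.

t = 2.5421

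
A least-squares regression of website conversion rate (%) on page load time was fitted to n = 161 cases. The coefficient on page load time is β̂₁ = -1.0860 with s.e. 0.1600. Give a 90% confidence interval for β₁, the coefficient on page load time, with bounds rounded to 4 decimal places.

df = n − 2 = 161 − 2 = 159.
t* = t_{0.05, 159} = 1.654494.
Margin = t* × SE = 1.654494 × 0.1600 = 0.264719.
CI: -1.0860 ± 0.264719 → (-1.3507, -0.8213).
With 90% confidence, each one-unit increase in page load time is associated with a change of between -1.3507 and -0.8213 % in website conversion rate.

(-1.3507, -0.8213)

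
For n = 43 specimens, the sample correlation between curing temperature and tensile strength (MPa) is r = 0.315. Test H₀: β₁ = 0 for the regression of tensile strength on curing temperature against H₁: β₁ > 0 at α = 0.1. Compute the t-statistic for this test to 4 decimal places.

t = r·√(n − 2)/√(1 − r²) = 0.315·√41/√0.900775 = 2.1252.
df = n − 2 = 41.
One-sided p ≈ 0.0198, which is < 0.1, so reject H₀.
There is evidence of a linear association between curing temperature and tensile strength.

t = 2.1252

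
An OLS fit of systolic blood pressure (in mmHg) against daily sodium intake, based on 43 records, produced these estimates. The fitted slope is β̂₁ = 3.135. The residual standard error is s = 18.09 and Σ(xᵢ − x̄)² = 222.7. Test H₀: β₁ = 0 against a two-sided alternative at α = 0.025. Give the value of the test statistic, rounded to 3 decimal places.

t = 2.586

SE(β̂₁) = s/√Sₓₓ = 18.09/√222.7 = 1.21221.
t = 3.135 / 1.21221 = 2.586.
df = n − 2 = 41.
Two-sided p ≈ 0.0134, which is < 0.025, so reject H₀.
There is evidence that daily sodium intake is associated with systolic blood pressure.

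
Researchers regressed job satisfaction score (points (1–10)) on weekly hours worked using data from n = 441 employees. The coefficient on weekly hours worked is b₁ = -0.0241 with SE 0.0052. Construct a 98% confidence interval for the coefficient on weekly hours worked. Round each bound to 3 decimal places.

df = n − 2 = 441 − 2 = 439.
t* = t_{0.01, 439} = 2.334872.
Margin = t* × SE = 2.334872 × 0.0052 = 0.01214.
CI: -0.0241 ± 0.01214 → (-0.036, -0.012).
With 98% confidence, each one-unit increase in weekly hours worked is associated with a change of between -0.036 and -0.012 points (1–10) in job satisfaction score.

(-0.036, -0.012)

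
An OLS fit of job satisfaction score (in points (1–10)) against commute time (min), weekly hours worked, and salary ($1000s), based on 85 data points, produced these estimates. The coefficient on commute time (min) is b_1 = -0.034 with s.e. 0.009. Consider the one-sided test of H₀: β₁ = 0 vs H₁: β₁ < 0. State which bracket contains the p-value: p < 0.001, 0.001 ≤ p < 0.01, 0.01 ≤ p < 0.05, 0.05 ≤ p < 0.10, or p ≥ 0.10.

t = -0.034 / 0.009 = -3.778.
df = n − k − 1 = 85 − 3 − 1 = 81.
One-sided p = P(T_{81} < t) ≈ 0.0002.
So p < 0.001.

p < 0.001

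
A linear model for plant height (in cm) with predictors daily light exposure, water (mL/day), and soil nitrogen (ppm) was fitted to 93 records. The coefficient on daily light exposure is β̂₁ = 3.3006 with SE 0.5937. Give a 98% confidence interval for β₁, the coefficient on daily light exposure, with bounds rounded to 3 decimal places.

df = n − k − 1 = 93 − 3 − 1 = 89.
t* = t_{0.01, 89} = 2.368979.
Margin = t* × SE = 2.368979 × 0.5937 = 1.40646.
CI: 3.3006 ± 1.40646 → (1.894, 4.707).
With 98% confidence, each one-unit increase in daily light exposure is associated with a change of between 1.894 and 4.707 cm in plant height, holding the other predictors fixed.

(1.894, 4.707)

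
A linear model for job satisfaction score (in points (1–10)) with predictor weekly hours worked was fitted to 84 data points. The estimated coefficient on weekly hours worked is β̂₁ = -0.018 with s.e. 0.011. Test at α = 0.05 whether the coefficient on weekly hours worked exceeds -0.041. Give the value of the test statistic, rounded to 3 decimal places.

t = 2.091

H₀: β₁ = -0.041 vs H₁: β₁ > -0.041.
t = (β̂₁ − β₁⁰)/SE = (-0.018 − (-0.041)) / 0.011 = 2.091.
df = n − 2 = 84 − 2 = 82.
One-sided p ≈ 0.0198, which is < 0.05, so reject H₀.
There is evidence that the true slope on weekly hours worked exceeds -0.041 points (1–10) per unit.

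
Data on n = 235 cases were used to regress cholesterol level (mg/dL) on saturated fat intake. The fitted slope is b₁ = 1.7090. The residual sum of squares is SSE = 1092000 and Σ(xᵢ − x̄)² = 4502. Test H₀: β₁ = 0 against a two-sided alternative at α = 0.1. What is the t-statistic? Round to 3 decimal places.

t = 1.675

MSE = SSE/(n − 2) = 1092000/233 = 4686.7.
SE(b₁) = √(MSE/Sₓₓ) = √(4686.7/4502) = 1.02031.
t = 1.7090 / 1.02031 = 1.675.
df = n − 2 = 233.
Two-sided p ≈ 0.0953, which is < 0.1, so reject H₀.
There is evidence that saturated fat intake is associated with cholesterol level.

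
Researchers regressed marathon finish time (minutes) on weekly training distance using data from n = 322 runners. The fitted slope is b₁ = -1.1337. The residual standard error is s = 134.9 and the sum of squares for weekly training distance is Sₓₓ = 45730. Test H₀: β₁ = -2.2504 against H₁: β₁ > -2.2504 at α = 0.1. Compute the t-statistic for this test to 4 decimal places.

t = 1.7702

SE(b₁) = s/√Sₓₓ = 134.9/√45730 = 0.630829.
t = (-1.1337 − (-2.2504)) / 0.630829 = 1.7702.
df = n − 2 = 320.
One-sided p ≈ 0.0388, which is < 0.1, so reject H₀.
There is evidence that the true slope on weekly training distance exceeds -2.2504 minutes per unit.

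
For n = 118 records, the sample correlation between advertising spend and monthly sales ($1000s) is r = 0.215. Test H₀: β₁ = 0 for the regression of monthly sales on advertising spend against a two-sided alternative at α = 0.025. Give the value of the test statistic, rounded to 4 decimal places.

t = r·√(n − 2)/√(1 − r²) = 0.215·√116/√0.953775 = 2.3711.
df = n − 2 = 116.
Two-sided p ≈ 0.0194, which is < 0.025, so reject H₀.
There is evidence of a linear association between advertising spend and monthly sales.

t = 2.3711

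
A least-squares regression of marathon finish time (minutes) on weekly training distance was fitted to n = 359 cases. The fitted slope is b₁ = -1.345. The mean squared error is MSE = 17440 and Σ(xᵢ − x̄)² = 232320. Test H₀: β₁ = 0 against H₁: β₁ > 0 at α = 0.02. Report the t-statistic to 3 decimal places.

t = -4.909

SE(b₁) = √(MSE/Sₓₓ) = √(17440/232320) = 0.273987.
t = -1.345 / 0.273987 = -4.909.
df = n − 2 = 357.
One-sided p ≈ 1.0000, which is ≥ 0.02, so fail to reject H₀.
The data do not give significant evidence that the true slope on weekly training distance is positive.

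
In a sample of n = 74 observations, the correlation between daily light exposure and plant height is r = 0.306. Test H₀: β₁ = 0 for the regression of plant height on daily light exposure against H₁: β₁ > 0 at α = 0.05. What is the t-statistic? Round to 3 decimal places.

t = r·√(n − 2)/√(1 − r²) = 0.306·√72/√0.906364 = 2.727.
df = n − 2 = 72.
One-sided p ≈ 0.0040, which is < 0.05, so reject H₀.
There is evidence of a linear association between daily light exposure and plant height.

t = 2.727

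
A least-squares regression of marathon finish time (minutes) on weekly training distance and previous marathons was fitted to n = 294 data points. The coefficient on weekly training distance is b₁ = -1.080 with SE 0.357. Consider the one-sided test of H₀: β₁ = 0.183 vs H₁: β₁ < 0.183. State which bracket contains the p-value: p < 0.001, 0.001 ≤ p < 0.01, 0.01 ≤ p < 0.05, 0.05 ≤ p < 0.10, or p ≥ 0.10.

t = (-1.080 − 0.183) / 0.357 = -3.538.
df = n − k − 1 = 294 − 2 − 1 = 291.
One-sided p = P(T_{291} < t) ≈ 0.0002.
So p < 0.001.

p < 0.001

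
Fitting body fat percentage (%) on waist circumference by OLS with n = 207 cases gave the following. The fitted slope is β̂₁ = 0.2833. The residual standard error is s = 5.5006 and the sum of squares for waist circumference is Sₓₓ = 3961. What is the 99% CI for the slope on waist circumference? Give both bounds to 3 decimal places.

SE(β̂₁) = s/√Sₓₓ = 5.5006/√3961 = 0.0873992.
df = n − 2 = 205.
t* = t_{0.005, 205} = 2.600024.
Margin = t* × SE = 2.600024 × 0.0873992 = 0.22724.
CI: 0.2833 ± 0.22724 → (0.056, 0.511).
With 99% confidence, each one-unit increase in waist circumference is associated with a change of between 0.056 and 0.511 % in body fat percentage.

(0.056, 0.511)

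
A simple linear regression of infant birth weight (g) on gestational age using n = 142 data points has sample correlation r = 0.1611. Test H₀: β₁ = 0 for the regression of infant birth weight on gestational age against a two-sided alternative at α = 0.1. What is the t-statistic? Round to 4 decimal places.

t = 1.9314

t = r·√(n − 2)/√(1 − r²) = 0.1611·√140/√0.974047 = 1.9314.
df = n − 2 = 140.
Two-sided p ≈ 0.0555, which is < 0.1, so reject H₀.
There is evidence of a linear association between gestational age and infant birth weight.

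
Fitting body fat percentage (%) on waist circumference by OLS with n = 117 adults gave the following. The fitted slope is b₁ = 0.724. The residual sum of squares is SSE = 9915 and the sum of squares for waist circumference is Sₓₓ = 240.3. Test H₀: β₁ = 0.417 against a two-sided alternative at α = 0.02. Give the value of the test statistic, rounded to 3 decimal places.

MSE = SSE/(n − 2) = 9915/115 = 86.2174.
SE(b₁) = √(MSE/Sₓₓ) = √(86.2174/240.3) = 0.598991.
t = (0.724 − 0.417) / 0.598991 = 0.513.
df = n − 2 = 115.
Two-sided p ≈ 0.6093, which is ≥ 0.02, so fail to reject H₀.
The data are consistent with a true slope of 0.417 % per unit of waist circumference.

t = 0.513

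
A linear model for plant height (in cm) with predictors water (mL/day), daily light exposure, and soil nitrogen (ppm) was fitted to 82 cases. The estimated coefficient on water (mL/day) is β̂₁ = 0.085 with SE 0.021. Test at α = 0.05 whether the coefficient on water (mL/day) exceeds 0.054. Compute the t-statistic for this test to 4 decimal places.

H₀: β₁ = 0.054 vs H₁: β₁ > 0.054.
t = (β̂₁ − β₁⁰)/SE = (0.085 − 0.054) / 0.021 = 1.4762.
df = n − k − 1 = 82 − 3 − 1 = 78.
One-sided p ≈ 0.0720, which is ≥ 0.05, so fail to reject H₀.
The data do not give significant evidence that the true slope on water (mL/day) exceeds 0.054 cm per unit, holding the other predictors fixed.

t = 1.4762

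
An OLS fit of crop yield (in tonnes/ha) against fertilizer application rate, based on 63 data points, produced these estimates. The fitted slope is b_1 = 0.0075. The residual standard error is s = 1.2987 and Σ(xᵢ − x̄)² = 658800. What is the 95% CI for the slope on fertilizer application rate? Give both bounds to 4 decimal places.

SE(b_1) = s/√Sₓₓ = 1.2987/√658800 = 0.00160004.
df = n − 2 = 61.
t* = t_{0.025, 61} = 1.999624.
Margin = t* × SE = 1.999624 × 0.00160004 = 0.003199.
CI: 0.0075 ± 0.003199 → (0.0043, 0.0107).
With 95% confidence, each one-unit increase in fertilizer application rate is associated with a change of between 0.0043 and 0.0107 tonnes/ha in crop yield.

(0.0043, 0.0107)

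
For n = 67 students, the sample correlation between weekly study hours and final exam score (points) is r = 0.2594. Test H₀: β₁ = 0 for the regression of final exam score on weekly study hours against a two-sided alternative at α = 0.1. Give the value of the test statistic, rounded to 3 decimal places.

t = 2.165

t = r·√(n − 2)/√(1 − r²) = 0.2594·√65/√0.932712 = 2.165.
df = n − 2 = 65.
Two-sided p ≈ 0.0340, which is < 0.1, so reject H₀.
There is evidence of a linear association between weekly study hours and final exam score.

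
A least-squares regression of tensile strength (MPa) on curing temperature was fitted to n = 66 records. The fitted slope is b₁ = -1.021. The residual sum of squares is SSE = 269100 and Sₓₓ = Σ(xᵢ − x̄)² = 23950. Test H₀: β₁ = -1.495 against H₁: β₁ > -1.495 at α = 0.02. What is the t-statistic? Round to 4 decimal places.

MSE = SSE/(n − 2) = 269100/64 = 4204.69.
SE(b₁) = √(MSE/Sₓₓ) = √(4204.69/23950) = 0.419.
t = (-1.021 − (-1.495)) / 0.419 = 1.1313.
df = n − 2 = 64.
One-sided p ≈ 0.1311, which is ≥ 0.02, so fail to reject H₀.
The data do not give significant evidence that the true slope on curing temperature exceeds -1.495 MPa per unit.

t = 1.1313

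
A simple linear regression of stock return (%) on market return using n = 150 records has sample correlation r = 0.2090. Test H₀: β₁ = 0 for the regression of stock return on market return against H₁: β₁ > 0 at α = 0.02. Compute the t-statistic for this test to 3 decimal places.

t = r·√(n − 2)/√(1 − r²) = 0.2090·√148/√0.956319 = 2.600.
df = n − 2 = 148.
One-sided p ≈ 0.0051, which is < 0.02, so reject H₀.
There is evidence of a linear association between market return and stock return.

t = 2.600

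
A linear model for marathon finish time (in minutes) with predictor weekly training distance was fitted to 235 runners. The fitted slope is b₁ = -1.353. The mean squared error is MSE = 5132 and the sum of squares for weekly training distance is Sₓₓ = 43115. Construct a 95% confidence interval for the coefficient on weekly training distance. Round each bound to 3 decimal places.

(-2.033, -0.673)

SE(b₁) = √(MSE/Sₓₓ) = √(5132/43115) = 0.345008.
df = n − 2 = 233.
t* = t_{0.025, 233} = 1.970198.
Margin = t* × SE = 1.970198 × 0.345008 = 0.67973.
CI: -1.353 ± 0.67973 → (-2.033, -0.673).
With 95% confidence, each one-unit increase in weekly training distance is associated with a change of between -2.033 and -0.673 minutes in marathon finish time.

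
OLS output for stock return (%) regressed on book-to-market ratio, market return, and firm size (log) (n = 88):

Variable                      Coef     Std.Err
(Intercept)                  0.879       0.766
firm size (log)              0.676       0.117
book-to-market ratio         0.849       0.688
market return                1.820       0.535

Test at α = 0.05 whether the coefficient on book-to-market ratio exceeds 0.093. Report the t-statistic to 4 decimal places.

Read off: b = 0.849, SE = 0.688 for book-to-market ratio.
H₀: β₁ = 0.093 vs H₁: β₁ > 0.093.
t = (0.849 − 0.093) / 0.688 = 1.0988.
df = n − k − 1 = 88 − 3 − 1 = 84.
One-sided p ≈ 0.1375, which is ≥ 0.05, so fail to reject H₀.
The data do not give significant evidence that the true slope on book-to-market ratio exceeds 0.093 % per unit, holding the other predictors fixed.

t = 1.0988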